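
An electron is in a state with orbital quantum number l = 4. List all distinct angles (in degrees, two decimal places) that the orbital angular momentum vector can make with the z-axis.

|L| = √(l(l+1)) ℏ = 2√5 ℏ.
cos θ = m_l/√20 for each m_l ∈ {-4, -3, -2, -1, 0, 1, 2, 3, 4}.

θ ∈ {26.57°, 47.87°, 63.43°, 77.08°, 90.00°, 102.92°, 116.57°, 132.13°, 153.43°}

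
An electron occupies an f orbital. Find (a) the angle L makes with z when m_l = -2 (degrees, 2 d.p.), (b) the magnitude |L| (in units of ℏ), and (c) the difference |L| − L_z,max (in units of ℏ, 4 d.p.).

θ(m_l=-2) ≈ 125.26°; |L| = 2√3 ℏ ≈ 3.464ℏ; |L|−L_z,max ≈ 0.4641ℏ

The letter f corresponds to l = 3.
For m_l = -2: cos θ = -2/√12, θ ≈ 125.26°.
|L| = ℏ√(3·4) = 2√3 ℏ ≈ 3.464ℏ.
|L| − L_z,max = (2√3 − 3)ℏ ≈ 0.4641ℏ.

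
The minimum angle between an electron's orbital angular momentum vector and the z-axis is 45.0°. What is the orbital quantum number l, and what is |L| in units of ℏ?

l = 1, |L| = √2 ℏ ≈ 1.414ℏ

cos θ_min = l/√(l(l+1)) = √(l/(l+1)), so l/(l+1) = cos²(45.0°) = 0.5000.
l = cos²θ/sin²θ ≈ 1.
Then |L| = ℏ√(1·2) = √2 ℏ.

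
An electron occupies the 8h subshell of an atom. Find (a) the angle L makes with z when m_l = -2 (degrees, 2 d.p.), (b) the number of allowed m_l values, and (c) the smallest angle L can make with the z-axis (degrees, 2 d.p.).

The 8h subshell has l = 5.
For m_l = -2: cos θ = -2/√30, θ ≈ 111.42°.
There are 2l+1 = 11 values of m_l.
cos θ_min = 5/√30, so θ_min ≈ 24.09°.

θ(m_l=-2) ≈ 111.42°; 11 values; θ_min ≈ 24.09°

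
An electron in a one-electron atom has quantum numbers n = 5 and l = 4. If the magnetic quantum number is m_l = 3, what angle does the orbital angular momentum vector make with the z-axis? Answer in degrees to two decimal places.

θ ≈ 47.87°

|L| = √(l(l+1)) ℏ = 2√5 ℏ.
L_z = m_l ℏ = 3ℏ.
cos θ = L_z/|L| = 3/√20, so θ ≈ 47.87°.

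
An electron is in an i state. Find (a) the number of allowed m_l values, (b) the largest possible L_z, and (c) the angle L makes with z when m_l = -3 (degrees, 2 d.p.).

13 values; L_z,max = 6ℏ; θ(m_l=-3) ≈ 117.58°

For an i orbital, l = 6.
There are 2l+1 = 13 values of m_l.
L_z,max = lℏ = 6ℏ.
For m_l = -3: cos θ = -3/√42, θ ≈ 117.58°.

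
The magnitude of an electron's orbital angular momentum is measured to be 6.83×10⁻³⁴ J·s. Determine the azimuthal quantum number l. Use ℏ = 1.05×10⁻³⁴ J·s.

l = 6

Dividing by ℏ: |L|/ℏ ≈ 6.505.
l(l+1) ≈ 6.505² ≈ 42.31, so l = 6.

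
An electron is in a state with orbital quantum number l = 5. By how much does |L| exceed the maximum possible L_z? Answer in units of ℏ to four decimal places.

|L| − L_z,max ≈ 0.4772ℏ

|L| = √30 ℏ ≈ 5.4772ℏ, while L_z,max = lℏ = 5ℏ.
The difference is (√30 − 5)ℏ ≈ 0.4772ℏ.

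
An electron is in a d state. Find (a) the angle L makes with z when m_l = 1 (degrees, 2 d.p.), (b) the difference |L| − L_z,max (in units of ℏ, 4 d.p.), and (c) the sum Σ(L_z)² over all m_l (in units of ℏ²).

The letter d corresponds to l = 2.
For m_l = 1: cos θ = 1/√6, θ ≈ 65.91°.
|L| − L_z,max = (√6 − 2)ℏ ≈ 0.4495ℏ.
Σ m_l² = 10, so Σ(L_z)² = 10 ℏ².

θ(m_l=1) ≈ 65.91°; |L|−L_z,max ≈ 0.4495ℏ; Σ(L_z)² = 10 ℏ²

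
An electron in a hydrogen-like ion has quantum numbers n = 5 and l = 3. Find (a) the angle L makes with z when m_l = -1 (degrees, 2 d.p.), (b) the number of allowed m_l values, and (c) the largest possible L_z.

θ(m_l=-1) ≈ 106.78°; 7 values; L_z,max = 3ℏ

For m_l = -1: cos θ = -1/√12, θ ≈ 106.78°.
There are 2l+1 = 7 values of m_l.
L_z,max = lℏ = 3ℏ.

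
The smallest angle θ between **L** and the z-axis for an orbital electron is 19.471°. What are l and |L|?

l = 8, |L| = 6√2 ℏ ≈ 8.485ℏ

cos θ_min = l/√(l(l+1)) = √(l/(l+1)), so l/(l+1) = cos²(19.471°) = 0.8889.
Thus l = 0.8889/(1 − 0.8889) ≈ 8.
Then |L| = ℏ√(8·9) = 6√2 ℏ.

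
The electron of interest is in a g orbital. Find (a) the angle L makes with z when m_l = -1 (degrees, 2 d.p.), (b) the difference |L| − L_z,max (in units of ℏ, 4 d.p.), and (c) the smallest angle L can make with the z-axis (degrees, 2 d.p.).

The letter g corresponds to l = 4.
For m_l = -1: cos θ = -1/√20, θ ≈ 102.92°.
|L| − L_z,max = (2√5 − 4)ℏ ≈ 0.4721ℏ.
cos θ_min = 4/√20, so θ_min ≈ 26.57°.

θ(m_l=-1) ≈ 102.92°; |L|−L_z,max ≈ 0.4721ℏ; θ_min ≈ 26.57°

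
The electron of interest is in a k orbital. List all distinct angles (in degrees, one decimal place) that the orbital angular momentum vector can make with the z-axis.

θ ∈ {20.7°, 36.7°, 48.1°, 57.7°, 66.4°, 74.5°, 82.3°, 90.0°, 97.7°, 105.5°, 113.6°, 122.3°, 131.9°, 143.3°, 159.3°}

The letter k corresponds to l = 7.
|L| = √(l(l+1)) ℏ = 2√14 ℏ.
cos θ = m_l/√56 for each m_l ∈ {-7, -6, -5, -4, -3, -2, -1, 0, 1, 2, 3, 4, 5, 6, 7}.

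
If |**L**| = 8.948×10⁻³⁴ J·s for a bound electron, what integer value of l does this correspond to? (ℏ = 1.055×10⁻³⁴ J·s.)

l = 8

In units of ℏ, |L| ≈ 8.482.
l(l+1) ≈ 8.482² ≈ 71.94, so l = 8.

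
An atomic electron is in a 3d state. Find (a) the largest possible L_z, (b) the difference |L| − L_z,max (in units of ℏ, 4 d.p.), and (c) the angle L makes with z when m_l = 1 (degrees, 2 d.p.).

The 3d subshell has l = 2.
L_z,max = lℏ = 2ℏ.
|L| − L_z,max = (√6 − 2)ℏ ≈ 0.4495ℏ.
For m_l = 1: cos θ = 1/√6, θ ≈ 65.91°.

L_z,max = 2ℏ; |L|−L_z,max ≈ 0.4495ℏ; θ(m_l=1) ≈ 65.91°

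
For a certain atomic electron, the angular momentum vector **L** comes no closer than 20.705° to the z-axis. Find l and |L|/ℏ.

l = 7, |L| = 2√14 ℏ ≈ 7.483ℏ

cos²θ_min = l/(l+1) = 0.8750.
l = cos²θ/sin²θ ≈ 7.
Then |L| = ℏ√(7·8) = 2√14 ℏ.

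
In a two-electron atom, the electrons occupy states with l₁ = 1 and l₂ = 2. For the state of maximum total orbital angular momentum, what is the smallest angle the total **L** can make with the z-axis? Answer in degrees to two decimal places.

Angular momentum addition gives L = |l₁ − l₂|, …, l₁ + l₂.
Allowed values: L = 1, 2, 3.
The maximum is L = 3, with |L_tot| = ℏ√(3·4) = 2√3 ℏ.
The minimum angle with z is arccos(3/√12) ≈ 30.00°.

θ_min ≈ 30.00°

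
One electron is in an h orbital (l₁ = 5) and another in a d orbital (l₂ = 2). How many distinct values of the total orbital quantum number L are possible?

5

By the triangle rule, |l₁ − l₂| ≤ L ≤ l₁ + l₂.
L ∈ {3, 4, 5, 6, 7}.
That is 5 values.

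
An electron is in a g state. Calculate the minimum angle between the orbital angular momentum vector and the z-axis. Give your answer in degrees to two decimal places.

The letter g corresponds to l = 4.
|L|² = l(l+1)ℏ² = 20ℏ², so |L| = 2√5 ℏ.
The smallest angle corresponds to the largest L_z, i.e. m_l = l = 4, giving L_z = 4ℏ.
cos θ_min = 4/√20, so θ_min ≈ 26.57°.

θ_min ≈ 26.57°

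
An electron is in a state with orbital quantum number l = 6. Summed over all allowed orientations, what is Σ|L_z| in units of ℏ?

m_l runs from −6 to 6, i.e. {-6, -5, -4, -3, -2, -1, 0, 1, 2, 3, 4, 5, 6}.
Σ|m_l| = 2·6(6+1)/2 = 42.

Σ|L_z| = 42 ℏ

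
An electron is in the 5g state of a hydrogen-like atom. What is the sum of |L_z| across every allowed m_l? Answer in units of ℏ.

The 5g subshell has l = 4.
m_l ∈ {-4, -3, -2, -1, 0, 1, 2, 3, 4}.
Σ|m_l| = 2(1+2+…+4) = 20.

Σ|L_z| = 20 ℏ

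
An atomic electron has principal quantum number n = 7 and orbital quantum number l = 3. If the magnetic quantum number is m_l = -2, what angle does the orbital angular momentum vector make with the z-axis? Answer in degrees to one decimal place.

θ ≈ 125.3°

|L|² = l(l+1)ℏ² = 12ℏ², so |L| = 2√3 ℏ.
L_z = m_l ℏ = −2ℏ.
cos θ = L_z/|L| = -2/√12, so θ ≈ 125.3°.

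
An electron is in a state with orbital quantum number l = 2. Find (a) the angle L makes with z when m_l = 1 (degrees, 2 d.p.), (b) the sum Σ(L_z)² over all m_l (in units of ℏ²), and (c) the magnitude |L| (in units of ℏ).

θ(m_l=1) ≈ 65.91°; Σ(L_z)² = 10 ℏ²; |L| = √6 ℏ ≈ 2.449ℏ

For m_l = 1: cos θ = 1/√6, θ ≈ 65.91°.
Σ m_l² = 10, so Σ(L_z)² = 10 ℏ².
|L| = ℏ√(2·3) = √6 ℏ ≈ 2.449ℏ.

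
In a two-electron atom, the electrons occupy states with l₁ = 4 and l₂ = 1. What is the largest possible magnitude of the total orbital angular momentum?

|L_tot|_max = √30 ℏ ≈ 5.477ℏ

Angular momentum addition gives L = |l₁ − l₂|, …, l₁ + l₂.
So L can be 3, 4, 5.
The largest magnitude corresponds to L = 5: |L_tot| = ℏ√(5·6) = √30 ℏ.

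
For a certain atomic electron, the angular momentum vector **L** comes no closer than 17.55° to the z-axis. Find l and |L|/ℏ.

cos θ_min = l/√(l(l+1)) = √(l/(l+1)), so l/(l+1) = cos²(17.55°) = 0.9091.
Solving: l = 10.
Then |L| = ℏ√(10·11) = √110 ℏ.

l = 10, |L| = √110 ℏ ≈ 10.488ℏ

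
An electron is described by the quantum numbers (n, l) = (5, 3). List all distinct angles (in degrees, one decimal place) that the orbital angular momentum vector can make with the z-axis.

θ ∈ {30.0°, 54.7°, 73.2°, 90.0°, 106.8°, 125.3°, 150.0°}

|L|² = l(l+1)ℏ² = 12ℏ², so |L| = 2√3 ℏ.
cos θ = m_l/√12 for each m_l ∈ {-3, -2, -1, 0, 1, 2, 3}.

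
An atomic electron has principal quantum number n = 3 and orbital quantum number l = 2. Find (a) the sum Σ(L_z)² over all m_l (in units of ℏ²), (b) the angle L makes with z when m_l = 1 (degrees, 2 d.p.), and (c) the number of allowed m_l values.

Σ m_l² = 10, so Σ(L_z)² = 10 ℏ².
For m_l = 1: cos θ = 1/√6, θ ≈ 65.91°.
There are 2l+1 = 5 values of m_l.

Σ(L_z)² = 10 ℏ²; θ(m_l=1) ≈ 65.91°; 5 values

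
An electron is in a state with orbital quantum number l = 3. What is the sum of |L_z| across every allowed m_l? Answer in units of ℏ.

Σ|L_z| = 12 ℏ

The allowed m_l values are -3, -2, -1, 0, 1, 2, 3.
Σ|m_l| = 2(1+2+…+3) = 12.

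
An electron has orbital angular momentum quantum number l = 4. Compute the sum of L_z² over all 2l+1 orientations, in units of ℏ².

Σ(L_z)² = 60 ℏ²

m_l runs from −4 to 4, i.e. {-4, -3, -2, -1, 0, 1, 2, 3, 4}.
Summing m² from −4 to 4: Σ m_l² = 60.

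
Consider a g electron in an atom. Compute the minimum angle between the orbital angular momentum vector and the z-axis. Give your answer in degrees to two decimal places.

For a g orbital, l = 4.
|L| = ℏ√(l(l+1)) = 2√5 ℏ.
The smallest angle corresponds to the largest L_z, i.e. m_l = l = 4, giving L_z = 4ℏ.
cos θ_min = 4/√20, so θ_min ≈ 26.57°.

θ_min ≈ 26.57°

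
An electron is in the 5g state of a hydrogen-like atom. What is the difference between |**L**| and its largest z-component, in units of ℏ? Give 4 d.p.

The 5g subshell has l = 4.
|L| = 2√5 ℏ ≈ 4.4721ℏ, while L_z,max = lℏ = 4ℏ.
The difference is (2√5 − 4)ℏ ≈ 0.4721ℏ.

|L| − L_z,max ≈ 0.4721ℏ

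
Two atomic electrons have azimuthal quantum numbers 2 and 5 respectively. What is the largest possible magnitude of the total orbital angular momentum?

|L_tot|_max = 2√14 ℏ ≈ 7.483ℏ

Angular momentum addition gives L = |l₁ − l₂|, …, l₁ + l₂.
Allowed values: L = 3, 4, 5, 6, 7.
The largest magnitude corresponds to L = 7: |L_tot| = ℏ√(7·8) = 2√14 ℏ.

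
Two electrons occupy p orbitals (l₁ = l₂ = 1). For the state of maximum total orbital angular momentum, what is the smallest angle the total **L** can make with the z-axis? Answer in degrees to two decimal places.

θ_min ≈ 35.26°

L runs from |1 − 1| = 0 to 1 + 1 = 2.
Allowed values: L = 0, 1, 2.
The maximum is L = 2, with |L_tot| = ℏ√(2·3) = √6 ℏ.
The minimum angle with z is arccos(2/√6) ≈ 35.26°.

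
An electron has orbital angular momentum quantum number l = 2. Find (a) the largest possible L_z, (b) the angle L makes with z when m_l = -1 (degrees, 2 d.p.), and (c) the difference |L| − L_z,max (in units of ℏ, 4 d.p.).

L_z,max = lℏ = 2ℏ.
For m_l = -1: cos θ = -1/√6, θ ≈ 114.09°.
|L| − L_z,max = (√6 − 2)ℏ ≈ 0.4495ℏ.

L_z,max = 2ℏ; θ(m_l=-1) ≈ 114.09°; |L|−L_z,max ≈ 0.4495ℏ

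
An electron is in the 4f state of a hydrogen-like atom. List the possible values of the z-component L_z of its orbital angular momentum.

For 4f, l = 3.
L_z = m_l ℏ with m_l ranging from −l to +l in integer steps.
For l = 3: m_l ∈ {-3, -2, -1, 0, 1, 2, 3}.

L_z ∈ {−3ℏ, −2ℏ, −ℏ, 0, ℏ, 2ℏ, 3ℏ}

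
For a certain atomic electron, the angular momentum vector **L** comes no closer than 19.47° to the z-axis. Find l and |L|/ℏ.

l = 8, |L| = 6√2 ℏ ≈ 8.485ℏ

cos²θ_min = l/(l+1) = 0.8889.
l = cos²θ/sin²θ ≈ 8.
Then |L| = ℏ√(8·9) = 6√2 ℏ.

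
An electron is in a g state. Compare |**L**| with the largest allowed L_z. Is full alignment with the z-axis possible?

The letter g corresponds to l = 4.
|L| = 2√5 ℏ ≈ 4.4721ℏ, while L_z,max = lℏ = 4ℏ.
Since |L| > L_z,max, the vector can never point exactly along z; the closest it comes is θ_min = arccos(4/√20) ≈ 26.6°.

No: L_z,max = 4ℏ < |L| = 2√5 ℏ ≈ 4.472ℏ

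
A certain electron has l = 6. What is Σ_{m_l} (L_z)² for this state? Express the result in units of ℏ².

Σ(L_z)² = 182 ℏ²

m_l ∈ {-6, -5, -4, -3, -2, -1, 0, 1, 2, 3, 4, 5, 6}.
Σ m_l² = 2·(1 + 4 + 9 + 16 + 25 + 36) = 182.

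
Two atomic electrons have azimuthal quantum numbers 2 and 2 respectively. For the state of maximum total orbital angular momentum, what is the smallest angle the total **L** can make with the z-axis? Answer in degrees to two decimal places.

θ_min ≈ 26.57°

The total orbital quantum number L ranges from |l₁ − l₂| to l₁ + l₂ in integer steps.
L ∈ {0, 1, 2, 3, 4}.
The maximum is L = 4, with |L_tot| = ℏ√(4·5) = 2√5 ℏ.
The minimum angle with z is arccos(4/√20) ≈ 26.57°.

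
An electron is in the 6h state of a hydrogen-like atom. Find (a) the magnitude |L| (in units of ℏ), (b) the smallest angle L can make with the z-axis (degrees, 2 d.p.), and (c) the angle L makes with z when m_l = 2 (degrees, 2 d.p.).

|L| = √30 ℏ ≈ 5.477ℏ; θ_min ≈ 24.09°; θ(m_l=2) ≈ 68.58°

6h means n = 6, l = 5.
|L| = ℏ√(5·6) = √30 ℏ ≈ 5.477ℏ.
cos θ_min = 5/√30, so θ_min ≈ 24.09°.
For m_l = 2: cos θ = 2/√30, θ ≈ 68.58°.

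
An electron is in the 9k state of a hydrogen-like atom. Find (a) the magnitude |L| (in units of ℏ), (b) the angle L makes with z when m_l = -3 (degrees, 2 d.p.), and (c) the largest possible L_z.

|L| = 2√14 ℏ ≈ 7.483ℏ; θ(m_l=-3) ≈ 113.63°; L_z,max = 7ℏ

9k means n = 9, l = 7.
|L| = ℏ√(7·8) = 2√14 ℏ ≈ 7.483ℏ.
For m_l = -3: cos θ = -3/√56, θ ≈ 113.63°.
L_z,max = lℏ = 7ℏ.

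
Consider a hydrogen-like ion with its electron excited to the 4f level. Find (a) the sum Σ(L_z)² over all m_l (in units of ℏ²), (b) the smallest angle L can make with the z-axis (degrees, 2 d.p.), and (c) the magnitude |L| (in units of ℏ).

Σ(L_z)² = 28 ℏ²; θ_min ≈ 30.00°; |L| = 2√3 ℏ ≈ 3.464ℏ

The 4f level has l = 3.
Σ m_l² = 28, so Σ(L_z)² = 28 ℏ².
cos θ_min = 3/√12, so θ_min ≈ 30.00°.
|L| = ℏ√(3·4) = 2√3 ℏ ≈ 3.464ℏ.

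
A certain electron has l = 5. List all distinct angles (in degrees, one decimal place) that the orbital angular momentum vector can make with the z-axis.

θ ∈ {24.1°, 43.1°, 56.8°, 68.6°, 79.5°, 90.0°, 100.5°, 111.4°, 123.2°, 136.9°, 155.9°}

|L| = √(l(l+1)) ℏ = √30 ℏ.
cos θ = m_l/√30 for each m_l ∈ {-5, -4, -3, -2, -1, 0, 1, 2, 3, 4, 5}.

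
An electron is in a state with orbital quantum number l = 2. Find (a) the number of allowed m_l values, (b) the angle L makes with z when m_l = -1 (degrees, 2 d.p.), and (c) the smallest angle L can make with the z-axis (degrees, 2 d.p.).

5 values; θ(m_l=-1) ≈ 114.09°; θ_min ≈ 35.26°

There are 2l+1 = 5 values of m_l.
For m_l = -1: cos θ = -1/√6, θ ≈ 114.09°.
cos θ_min = 2/√6, so θ_min ≈ 35.26°.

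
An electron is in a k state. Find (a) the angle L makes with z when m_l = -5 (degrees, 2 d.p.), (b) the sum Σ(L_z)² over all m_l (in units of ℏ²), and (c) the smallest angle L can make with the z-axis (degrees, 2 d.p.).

θ(m_l=-5) ≈ 131.92°; Σ(L_z)² = 280 ℏ²; θ_min ≈ 20.70°

For a k orbital, l = 7.
For m_l = -5: cos θ = -5/√56, θ ≈ 131.92°.
Σ m_l² = 280, so Σ(L_z)² = 280 ℏ².
cos θ_min = 7/√56, so θ_min ≈ 20.70°.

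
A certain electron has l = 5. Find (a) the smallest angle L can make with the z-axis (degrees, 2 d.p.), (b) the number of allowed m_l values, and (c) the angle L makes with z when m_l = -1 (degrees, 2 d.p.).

cos θ_min = 5/√30, so θ_min ≈ 24.09°.
There are 2l+1 = 11 values of m_l.
For m_l = -1: cos θ = -1/√30, θ ≈ 100.52°.

θ_min ≈ 24.09°; 11 values; θ(m_l=-1) ≈ 100.52°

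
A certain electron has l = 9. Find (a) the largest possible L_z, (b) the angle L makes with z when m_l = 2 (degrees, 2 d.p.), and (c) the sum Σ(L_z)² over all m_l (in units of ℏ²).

L_z,max = 9ℏ; θ(m_l=2) ≈ 77.83°; Σ(L_z)² = 570 ℏ²

L_z,max = lℏ = 9ℏ.
For m_l = 2: cos θ = 2/√90, θ ≈ 77.83°.
Σ m_l² = 570, so Σ(L_z)² = 570 ℏ².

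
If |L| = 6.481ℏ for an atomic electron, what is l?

|L| = ℏ√(l(l+1)), so l(l+1) = 42.
The positive root is l = 6.

l = 6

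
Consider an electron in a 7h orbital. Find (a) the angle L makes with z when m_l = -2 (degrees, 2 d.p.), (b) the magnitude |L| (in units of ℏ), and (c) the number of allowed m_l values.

θ(m_l=-2) ≈ 111.42°; |L| = √30 ℏ ≈ 5.477ℏ; 11 values

For 7h, l = 5.
For m_l = -2: cos θ = -2/√30, θ ≈ 111.42°.
|L| = ℏ√(5·6) = √30 ℏ ≈ 5.477ℏ.
There are 2l+1 = 11 values of m_l.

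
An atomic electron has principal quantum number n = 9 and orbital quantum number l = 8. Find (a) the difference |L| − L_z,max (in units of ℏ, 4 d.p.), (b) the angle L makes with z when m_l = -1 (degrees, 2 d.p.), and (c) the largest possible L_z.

|L| − L_z,max = (6√2 − 8)ℏ ≈ 0.4853ℏ.
For m_l = -1: cos θ = -1/√72, θ ≈ 96.77°.
L_z,max = lℏ = 8ℏ.

|L|−L_z,max ≈ 0.4853ℏ; θ(m_l=-1) ≈ 96.77°; L_z,max = 8ℏ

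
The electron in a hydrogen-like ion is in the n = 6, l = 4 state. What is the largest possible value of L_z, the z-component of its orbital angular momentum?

L_z = m_l ℏ with m_l ∈ {−4, …, 4}; the maximum is m_l = 4.

L_z,max = 4ℏ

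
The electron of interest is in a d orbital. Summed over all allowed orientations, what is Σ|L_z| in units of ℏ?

Σ|L_z| = 6 ℏ

The letter d corresponds to l = 2.
m_l ∈ {-2, -1, 0, 1, 2}.
Σ|m_l| = 2(1+2+…+2) = 6.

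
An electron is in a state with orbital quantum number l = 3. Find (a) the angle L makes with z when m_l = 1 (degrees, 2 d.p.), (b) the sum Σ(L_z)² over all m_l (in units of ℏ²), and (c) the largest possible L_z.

For m_l = 1: cos θ = 1/√12, θ ≈ 73.22°.
Σ m_l² = 28, so Σ(L_z)² = 28 ℏ².
L_z,max = lℏ = 3ℏ.

θ(m_l=1) ≈ 73.22°; Σ(L_z)² = 28 ℏ²; L_z,max = 3ℏ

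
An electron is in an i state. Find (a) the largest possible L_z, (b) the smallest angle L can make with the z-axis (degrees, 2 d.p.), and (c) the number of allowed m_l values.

L_z,max = 6ℏ; θ_min ≈ 22.21°; 13 values

For an i orbital, l = 6.
L_z,max = lℏ = 6ℏ.
cos θ_min = 6/√42, so θ_min ≈ 22.21°.
There are 2l+1 = 13 values of m_l.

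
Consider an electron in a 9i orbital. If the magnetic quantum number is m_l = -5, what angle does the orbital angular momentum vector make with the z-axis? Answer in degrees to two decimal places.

The 9i subshell has l = 6.
|L| = √(l(l+1)) ℏ = √42 ℏ.
L_z = m_l ℏ = −5ℏ.
cos θ = L_z/|L| = -5/√42, so θ ≈ 140.49°.

θ ≈ 140.49°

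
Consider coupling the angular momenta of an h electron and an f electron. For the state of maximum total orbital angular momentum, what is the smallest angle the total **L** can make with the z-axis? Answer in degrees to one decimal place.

Angular momentum addition gives L = |l₁ − l₂|, …, l₁ + l₂.
L ∈ {2, 3, 4, 5, 6, 7, 8}.
The maximum is L = 8, with |L_tot| = ℏ√(8·9) = 6√2 ℏ.
The minimum angle with z is arccos(8/√72) ≈ 19.5°.

θ_min ≈ 19.5°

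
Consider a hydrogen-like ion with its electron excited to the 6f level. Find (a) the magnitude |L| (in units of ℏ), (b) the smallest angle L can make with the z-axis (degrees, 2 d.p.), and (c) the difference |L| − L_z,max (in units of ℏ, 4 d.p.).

|L| = 2√3 ℏ ≈ 3.464ℏ; θ_min ≈ 30.00°; |L|−L_z,max ≈ 0.4641ℏ

The 6f level has l = 3.
|L| = ℏ√(3·4) = 2√3 ℏ ≈ 3.464ℏ.
cos θ_min = 3/√12, so θ_min ≈ 30.00°.
|L| − L_z,max = (2√3 − 3)ℏ ≈ 0.4641ℏ.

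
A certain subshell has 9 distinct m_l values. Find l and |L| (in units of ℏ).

9 = 2l + 1, so l = (9−1)/2 = 4.
|L| = ℏ√(l(l+1)) = ℏ√(4·5) = 2√5 ℏ.

l = 4, |L| = 2√5 ℏ ≈ 4.472ℏ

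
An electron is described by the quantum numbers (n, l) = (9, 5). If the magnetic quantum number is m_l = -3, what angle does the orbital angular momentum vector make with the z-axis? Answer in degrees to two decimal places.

|L| = √(l(l+1)) ℏ = √30 ℏ.
L_z = m_l ℏ = −3ℏ.
cos θ = L_z/|L| = -3/√30, so θ ≈ 123.21°.

θ ≈ 123.21°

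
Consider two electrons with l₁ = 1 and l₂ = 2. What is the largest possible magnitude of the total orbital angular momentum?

L runs from |1 − 2| = 1 to 1 + 2 = 3.
So L can be 1, 2, 3.
The largest magnitude corresponds to L = 3: |L_tot| = ℏ√(3·4) = 2√3 ℏ.

|L_tot|_max = 2√3 ℏ ≈ 3.464ℏ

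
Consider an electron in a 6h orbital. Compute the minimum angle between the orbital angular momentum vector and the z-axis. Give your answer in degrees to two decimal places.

θ_min ≈ 24.09°

6h means n = 6, l = 5.
|L| = ℏ√(l(l+1)) = √30 ℏ.
The smallest angle corresponds to the largest L_z, i.e. m_l = l = 5, giving L_z = 5ℏ.
cos θ_min = 5/√30, so θ_min ≈ 24.09°.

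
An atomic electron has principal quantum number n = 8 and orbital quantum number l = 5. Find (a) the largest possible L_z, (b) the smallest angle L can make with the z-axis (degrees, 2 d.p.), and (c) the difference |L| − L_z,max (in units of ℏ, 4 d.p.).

L_z,max = lℏ = 5ℏ.
cos θ_min = 5/√30, so θ_min ≈ 24.09°.
|L| − L_z,max = (√30 − 5)ℏ ≈ 0.4772ℏ.

L_z,max = 5ℏ; θ_min ≈ 24.09°; |L|−L_z,max ≈ 0.4772ℏ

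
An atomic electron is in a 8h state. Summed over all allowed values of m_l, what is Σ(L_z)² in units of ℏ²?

The 8h subshell has l = 5.
The allowed m_l values are -5, -4, -3, -2, -1, 0, 1, 2, 3, 4, 5.
Σ m_l² = l(l+1)(2l+1)/3 = 5·6·11/3 = 110.

Σ(L_z)² = 110 ℏ²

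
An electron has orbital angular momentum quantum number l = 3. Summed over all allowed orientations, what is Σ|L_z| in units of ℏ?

m_l runs from −3 to 3, i.e. {-3, -2, -1, 0, 1, 2, 3}.
Σ|m_l| = 2(1+2+…+3) = 12.

Σ|L_z| = 12 ℏ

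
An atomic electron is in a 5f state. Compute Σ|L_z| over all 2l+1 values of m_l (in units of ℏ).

Σ|L_z| = 12 ℏ

For 5f, l = 3.
The allowed m_l values are -3, -2, -1, 0, 1, 2, 3.
Σ|m_l| = 2·3(3+1)/2 = 12.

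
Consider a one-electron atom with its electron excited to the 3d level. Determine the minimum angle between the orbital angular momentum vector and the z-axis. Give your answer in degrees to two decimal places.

The 3d level has l = 2.
|L|² = l(l+1)ℏ² = 6ℏ², so |L| = √6 ℏ.
The smallest angle corresponds to the largest L_z, i.e. m_l = l = 2, giving L_z = 2ℏ.
cos θ_min = 2/√6, so θ_min ≈ 35.26°.

θ_min ≈ 35.26°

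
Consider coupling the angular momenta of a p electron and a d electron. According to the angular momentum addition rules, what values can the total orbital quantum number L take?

L runs from |1 − 2| = 1 to 1 + 2 = 3.
Allowed values: L = 1, 2, 3.

L = 1, 2, 3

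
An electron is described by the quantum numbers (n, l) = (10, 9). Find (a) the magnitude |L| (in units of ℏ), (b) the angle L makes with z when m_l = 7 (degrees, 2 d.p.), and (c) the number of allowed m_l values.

|L| = 3√10 ℏ ≈ 9.487ℏ; θ(m_l=7) ≈ 42.45°; 19 values

|L| = ℏ√(9·10) = 3√10 ℏ ≈ 9.487ℏ.
For m_l = 7: cos θ = 7/√90, θ ≈ 42.45°.
There are 2l+1 = 19 values of m_l.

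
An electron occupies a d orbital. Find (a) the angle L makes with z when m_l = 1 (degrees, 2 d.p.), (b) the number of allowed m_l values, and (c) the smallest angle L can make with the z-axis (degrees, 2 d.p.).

θ(m_l=1) ≈ 65.91°; 5 values; θ_min ≈ 35.26°

For a d orbital, l = 2.
For m_l = 1: cos θ = 1/√6, θ ≈ 65.91°.
There are 2l+1 = 5 values of m_l.
cos θ_min = 2/√6, so θ_min ≈ 35.26°.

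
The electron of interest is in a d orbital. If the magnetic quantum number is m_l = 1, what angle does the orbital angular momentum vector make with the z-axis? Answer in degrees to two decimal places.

θ ≈ 65.91°

A d state has l = 2.
|L|² = l(l+1)ℏ² = 6ℏ², so |L| = √6 ℏ.
L_z = m_l ℏ = 1ℏ.
cos θ = L_z/|L| = 1/√6, so θ ≈ 65.91°.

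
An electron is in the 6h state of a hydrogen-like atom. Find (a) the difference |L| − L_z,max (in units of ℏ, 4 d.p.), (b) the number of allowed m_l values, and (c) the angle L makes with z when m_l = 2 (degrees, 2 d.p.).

|L|−L_z,max ≈ 0.4772ℏ; 11 values; θ(m_l=2) ≈ 68.58°

For 6h, l = 5.
|L| − L_z,max = (√30 − 5)ℏ ≈ 0.4772ℏ.
There are 2l+1 = 11 values of m_l.
For m_l = 2: cos θ = 2/√30, θ ≈ 68.58°.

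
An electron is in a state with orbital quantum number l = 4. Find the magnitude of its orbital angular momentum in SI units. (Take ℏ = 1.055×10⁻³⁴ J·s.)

|L| = 4.718×10⁻³⁴ J·s

|L| = ℏ√(l(l+1)) = ℏ√(4·5) = 2√5 ℏ
Numerically, |L| = 4.472 × (1.055×10⁻³⁴ J·s) = 4.718×10⁻³⁴ J·s.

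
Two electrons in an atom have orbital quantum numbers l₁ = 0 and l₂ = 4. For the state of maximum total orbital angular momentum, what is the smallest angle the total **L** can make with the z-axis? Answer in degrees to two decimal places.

θ_min ≈ 26.57°

L runs from |0 − 4| = 4 to 0 + 4 = 4.
So L can be 4.
The maximum is L = 4, with |L_tot| = ℏ√(4·5) = 2√5 ℏ.
The minimum angle with z is arccos(4/√20) ≈ 26.57°.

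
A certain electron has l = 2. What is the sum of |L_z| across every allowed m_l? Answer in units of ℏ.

m_l runs from −2 to 2, i.e. {-2, -1, 0, 1, 2}.
Σ|m_l| = 2·2(2+1)/2 = 6.

Σ|L_z| = 6 ℏ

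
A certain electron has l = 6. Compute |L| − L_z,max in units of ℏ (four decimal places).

|L| = √42 ℏ ≈ 6.4807ℏ, while L_z,max = lℏ = 6ℏ.
The difference is (√42 − 6)ℏ ≈ 0.4807ℏ.

|L| − L_z,max ≈ 0.4807ℏ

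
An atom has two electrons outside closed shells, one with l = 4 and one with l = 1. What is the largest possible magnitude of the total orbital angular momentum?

Angular momentum addition gives L = |l₁ − l₂|, …, l₁ + l₂.
L ∈ {3, 4, 5}.
The largest magnitude corresponds to L = 5: |L_tot| = ℏ√(5·6) = √30 ℏ.

|L_tot|_max = √30 ℏ ≈ 5.477ℏ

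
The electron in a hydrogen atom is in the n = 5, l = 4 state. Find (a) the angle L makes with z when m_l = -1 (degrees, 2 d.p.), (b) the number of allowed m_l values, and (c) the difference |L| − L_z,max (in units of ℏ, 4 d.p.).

For m_l = -1: cos θ = -1/√20, θ ≈ 102.92°.
There are 2l+1 = 9 values of m_l.
|L| − L_z,max = (2√5 − 4)ℏ ≈ 0.4721ℏ.

θ(m_l=-1) ≈ 102.92°; 9 values; |L|−L_z,max ≈ 0.4721ℏ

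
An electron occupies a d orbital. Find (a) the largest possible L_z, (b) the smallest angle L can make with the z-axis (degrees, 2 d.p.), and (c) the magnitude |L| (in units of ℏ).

For a d orbital, l = 2.
L_z,max = lℏ = 2ℏ.
cos θ_min = 2/√6, so θ_min ≈ 35.26°.
|L| = ℏ√(2·3) = √6 ℏ ≈ 2.449ℏ.

L_z,max = 2ℏ; θ_min ≈ 35.26°; |L| = √6 ℏ ≈ 2.449ℏ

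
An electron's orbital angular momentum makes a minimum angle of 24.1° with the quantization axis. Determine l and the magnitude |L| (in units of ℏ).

At minimum angle, m_l = l, so cos θ = l/√(l(l+1)); cos²θ = l/(l+1) = 0.8333.
Solving: l = 5.
Then |L| = ℏ√(5·6) = √30 ℏ.

l = 5, |L| = √30 ℏ ≈ 5.477ℏ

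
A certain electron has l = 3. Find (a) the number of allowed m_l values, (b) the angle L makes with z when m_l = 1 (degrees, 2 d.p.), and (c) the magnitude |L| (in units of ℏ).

7 values; θ(m_l=1) ≈ 73.22°; |L| = 2√3 ℏ ≈ 3.464ℏ

There are 2l+1 = 7 values of m_l.
For m_l = 1: cos θ = 1/√12, θ ≈ 73.22°.
|L| = ℏ√(3·4) = 2√3 ℏ ≈ 3.464ℏ.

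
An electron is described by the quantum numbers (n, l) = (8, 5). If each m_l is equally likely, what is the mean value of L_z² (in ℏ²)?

⟨L_z²⟩ = 10 ℏ²

The allowed m_l values are -5, -4, -3, -2, -1, 0, 1, 2, 3, 4, 5.
⟨L_z²⟩ = ℏ²·l(l+1)/3 = 10ℏ².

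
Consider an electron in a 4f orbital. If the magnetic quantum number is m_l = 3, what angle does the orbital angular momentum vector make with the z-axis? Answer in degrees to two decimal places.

θ ≈ 30.00°

The 4f subshell has l = 3.
|L| = √(l(l+1)) ℏ = 2√3 ℏ.
L_z = m_l ℏ = 3ℏ.
cos θ = L_z/|L| = 3/√12, so θ ≈ 30.00°.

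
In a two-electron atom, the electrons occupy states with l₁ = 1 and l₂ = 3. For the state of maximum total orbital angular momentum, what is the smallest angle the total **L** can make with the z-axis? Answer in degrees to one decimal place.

θ_min ≈ 26.6°

The total orbital quantum number L ranges from |l₁ − l₂| to l₁ + l₂ in integer steps.
L ∈ {2, 3, 4}.
The maximum is L = 4, with |L_tot| = ℏ√(4·5) = 2√5 ℏ.
The minimum angle with z is arccos(4/√20) ≈ 26.6°.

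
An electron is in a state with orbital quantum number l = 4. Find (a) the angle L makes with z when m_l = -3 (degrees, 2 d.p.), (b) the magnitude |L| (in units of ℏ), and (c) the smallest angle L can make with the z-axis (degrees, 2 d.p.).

θ(m_l=-3) ≈ 132.13°; |L| = 2√5 ℏ ≈ 4.472ℏ; θ_min ≈ 26.57°

For m_l = -3: cos θ = -3/√20, θ ≈ 132.13°.
|L| = ℏ√(4·5) = 2√5 ℏ ≈ 4.472ℏ.
cos θ_min = 4/√20, so θ_min ≈ 26.57°.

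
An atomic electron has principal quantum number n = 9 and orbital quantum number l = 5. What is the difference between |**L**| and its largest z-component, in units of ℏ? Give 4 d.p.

|L| = √30 ℏ ≈ 5.4772ℏ, while L_z,max = lℏ = 5ℏ.
The difference is (√30 − 5)ℏ ≈ 0.4772ℏ.

|L| − L_z,max ≈ 0.4772ℏ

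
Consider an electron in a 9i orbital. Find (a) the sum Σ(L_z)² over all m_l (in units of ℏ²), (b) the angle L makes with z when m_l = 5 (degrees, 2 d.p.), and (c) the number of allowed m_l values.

9i means n = 9, l = 6.
Σ m_l² = 182, so Σ(L_z)² = 182 ℏ².
For m_l = 5: cos θ = 5/√42, θ ≈ 39.51°.
There are 2l+1 = 13 values of m_l.

Σ(L_z)² = 182 ℏ²; θ(m_l=5) ≈ 39.51°; 13 values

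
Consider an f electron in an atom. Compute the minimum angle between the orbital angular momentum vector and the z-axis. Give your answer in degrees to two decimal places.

θ_min ≈ 30.00°

For an f orbital, l = 3.
|L|² = l(l+1)ℏ² = 12ℏ², so |L| = 2√3 ℏ.
The smallest angle corresponds to the largest L_z, i.e. m_l = l = 3, giving L_z = 3ℏ.
cos θ_min = 3/√12, so θ_min ≈ 30.00°.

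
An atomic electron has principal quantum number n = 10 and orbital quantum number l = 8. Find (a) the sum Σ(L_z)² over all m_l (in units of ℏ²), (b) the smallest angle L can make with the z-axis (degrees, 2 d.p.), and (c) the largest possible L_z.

Σ m_l² = 408, so Σ(L_z)² = 408 ℏ².
cos θ_min = 8/√72, so θ_min ≈ 19.47°.
L_z,max = lℏ = 8ℏ.

Σ(L_z)² = 408 ℏ²; θ_min ≈ 19.47°; L_z,max = 8ℏ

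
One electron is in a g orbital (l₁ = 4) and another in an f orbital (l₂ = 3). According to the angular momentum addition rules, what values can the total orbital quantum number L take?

L runs from |4 − 3| = 1 to 4 + 3 = 7.
So L can be 1, 2, 3, 4, 5, 6, 7.

L = 1, 2, 3, 4, 5, 6, 7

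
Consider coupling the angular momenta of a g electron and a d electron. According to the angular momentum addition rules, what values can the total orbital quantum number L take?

L = 2, 3, 4, 5, 6

By the triangle rule, |l₁ − l₂| ≤ L ≤ l₁ + l₂.
So L can be 2, 3, 4, 5, 6.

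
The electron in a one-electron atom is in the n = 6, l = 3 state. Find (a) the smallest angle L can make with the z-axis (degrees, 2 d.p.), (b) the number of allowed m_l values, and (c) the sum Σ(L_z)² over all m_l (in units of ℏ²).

cos θ_min = 3/√12, so θ_min ≈ 30.00°.
There are 2l+1 = 7 values of m_l.
Σ m_l² = 28, so Σ(L_z)² = 28 ℏ².

θ_min ≈ 30.00°; 7 values; Σ(L_z)² = 28 ℏ²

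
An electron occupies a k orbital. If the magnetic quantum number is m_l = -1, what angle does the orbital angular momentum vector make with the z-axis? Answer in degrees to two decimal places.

For a k orbital, l = 7.
|L| = √(l(l+1)) ℏ = 2√14 ℏ.
L_z = m_l ℏ = −1ℏ.
cos θ = L_z/|L| = -1/√56, so θ ≈ 97.68°.

θ ≈ 97.68°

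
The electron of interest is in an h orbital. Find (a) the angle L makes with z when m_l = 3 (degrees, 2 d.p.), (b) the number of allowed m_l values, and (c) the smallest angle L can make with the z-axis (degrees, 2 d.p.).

For an h orbital, l = 5.
For m_l = 3: cos θ = 3/√30, θ ≈ 56.79°.
There are 2l+1 = 11 values of m_l.
cos θ_min = 5/√30, so θ_min ≈ 24.09°.

θ(m_l=3) ≈ 56.79°; 11 values; θ_min ≈ 24.09°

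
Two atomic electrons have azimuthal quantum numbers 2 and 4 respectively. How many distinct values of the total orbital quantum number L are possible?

By the triangle rule, |l₁ − l₂| ≤ L ≤ l₁ + l₂.
Allowed values: L = 2, 3, 4, 5, 6.
That is 5 values.

5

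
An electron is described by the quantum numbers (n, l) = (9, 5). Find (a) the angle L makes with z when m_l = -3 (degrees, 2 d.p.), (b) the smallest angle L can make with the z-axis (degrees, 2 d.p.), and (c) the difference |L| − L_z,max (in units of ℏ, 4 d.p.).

For m_l = -3: cos θ = -3/√30, θ ≈ 123.21°.
cos θ_min = 5/√30, so θ_min ≈ 24.09°.
|L| − L_z,max = (√30 − 5)ℏ ≈ 0.4772ℏ.

θ(m_l=-3) ≈ 123.21°; θ_min ≈ 24.09°; |L|−L_z,max ≈ 0.4772ℏ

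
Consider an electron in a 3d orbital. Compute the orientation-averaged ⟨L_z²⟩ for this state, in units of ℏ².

⟨L_z²⟩ = 2 ℏ²

3d means n = 3, l = 2.
m_l runs from −2 to 2, i.e. {-2, -1, 0, 1, 2}.
Average of L_z² over 5 states: 10/5 ℏ² = 2 ℏ².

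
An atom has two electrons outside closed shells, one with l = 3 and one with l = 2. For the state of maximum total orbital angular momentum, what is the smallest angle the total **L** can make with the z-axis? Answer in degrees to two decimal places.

By the triangle rule, |l₁ − l₂| ≤ L ≤ l₁ + l₂.
So L can be 1, 2, 3, 4, 5.
The maximum is L = 5, with |L_tot| = ℏ√(5·6) = √30 ℏ.
The minimum angle with z is arccos(5/√30) ≈ 24.09°.

θ_min ≈ 24.09°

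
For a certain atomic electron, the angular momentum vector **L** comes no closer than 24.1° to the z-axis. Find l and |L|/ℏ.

l = 5, |L| = √30 ℏ ≈ 5.477ℏ

At minimum angle, m_l = l, so cos θ = l/√(l(l+1)); cos²θ = l/(l+1) = 0.8333.
Thus l = 0.8333/(1 − 0.8333) ≈ 5.
Then |L| = ℏ√(5·6) = √30 ℏ.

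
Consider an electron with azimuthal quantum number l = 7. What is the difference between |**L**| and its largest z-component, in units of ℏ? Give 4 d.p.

|L| − L_z,max ≈ 0.4833ℏ

|L| = 2√14 ℏ ≈ 7.4833ℏ, while L_z,max = lℏ = 7ℏ.
The difference is (2√14 − 7)ℏ ≈ 0.4833ℏ.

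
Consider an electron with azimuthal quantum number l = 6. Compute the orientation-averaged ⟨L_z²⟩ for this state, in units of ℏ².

⟨L_z²⟩ = 14 ℏ²

m_l runs from −6 to 6, i.e. {-6, -5, -4, -3, -2, -1, 0, 1, 2, 3, 4, 5, 6}.
Average of L_z² over 13 states: 182/13 ℏ² = 14 ℏ².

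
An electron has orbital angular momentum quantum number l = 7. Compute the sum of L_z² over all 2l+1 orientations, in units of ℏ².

Σ(L_z)² = 280 ℏ²

m_l runs from −7 to 7, i.e. {-7, -6, -5, -4, -3, -2, -1, 0, 1, 2, 3, 4, 5, 6, 7}.
Summing m² from −7 to 7: Σ m_l² = 280.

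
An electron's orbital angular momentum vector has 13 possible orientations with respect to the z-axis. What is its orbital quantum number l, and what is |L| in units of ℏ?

l = 6, |L| = √42 ℏ ≈ 6.481ℏ

13 = 2l + 1, so l = (13−1)/2 = 6.
|L| = ℏ√(l(l+1)) = ℏ√(6·7) = √42 ℏ.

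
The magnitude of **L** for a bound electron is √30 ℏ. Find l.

l = 5

(|L|/ℏ)² = l(l+1) = 30.
l² + l − 30 = 0 ⇒ l = 5.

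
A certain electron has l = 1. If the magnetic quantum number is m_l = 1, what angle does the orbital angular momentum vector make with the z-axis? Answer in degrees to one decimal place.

|L| = ℏ√(l(l+1)) = √2 ℏ.
L_z = m_l ℏ = 1ℏ.
cos θ = L_z/|L| = 1/√2, so θ ≈ 45.0°.

θ ≈ 45.0°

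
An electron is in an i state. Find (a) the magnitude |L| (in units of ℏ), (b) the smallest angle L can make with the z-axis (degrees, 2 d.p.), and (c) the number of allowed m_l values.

|L| = √42 ℏ ≈ 6.481ℏ; θ_min ≈ 22.21°; 13 values

The letter i corresponds to l = 6.
|L| = ℏ√(6·7) = √42 ℏ ≈ 6.481ℏ.
cos θ_min = 6/√42, so θ_min ≈ 22.21°.
There are 2l+1 = 13 values of m_l.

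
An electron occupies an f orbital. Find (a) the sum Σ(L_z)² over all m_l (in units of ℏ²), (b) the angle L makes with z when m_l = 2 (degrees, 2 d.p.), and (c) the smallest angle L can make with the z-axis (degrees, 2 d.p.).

An f state has l = 3.
Σ m_l² = 28, so Σ(L_z)² = 28 ℏ².
For m_l = 2: cos θ = 2/√12, θ ≈ 54.74°.
cos θ_min = 3/√12, so θ_min ≈ 30.00°.

Σ(L_z)² = 28 ℏ²; θ(m_l=2) ≈ 54.74°; θ_min ≈ 30.00°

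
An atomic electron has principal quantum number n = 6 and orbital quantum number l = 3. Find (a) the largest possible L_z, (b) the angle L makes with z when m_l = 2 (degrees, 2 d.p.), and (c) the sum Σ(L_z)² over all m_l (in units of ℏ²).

L_z,max = lℏ = 3ℏ.
For m_l = 2: cos θ = 2/√12, θ ≈ 54.74°.
Σ m_l² = 28, so Σ(L_z)² = 28 ℏ².

L_z,max = 3ℏ; θ(m_l=2) ≈ 54.74°; Σ(L_z)² = 28 ℏ²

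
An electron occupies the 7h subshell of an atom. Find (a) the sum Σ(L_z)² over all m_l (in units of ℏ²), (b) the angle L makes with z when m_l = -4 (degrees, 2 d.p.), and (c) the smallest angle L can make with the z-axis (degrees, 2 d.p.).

Σ(L_z)² = 110 ℏ²; θ(m_l=-4) ≈ 136.91°; θ_min ≈ 24.09°

The 7h subshell has l = 5.
Σ m_l² = 110, so Σ(L_z)² = 110 ℏ².
For m_l = -4: cos θ = -4/√30, θ ≈ 136.91°.
cos θ_min = 5/√30, so θ_min ≈ 24.09°.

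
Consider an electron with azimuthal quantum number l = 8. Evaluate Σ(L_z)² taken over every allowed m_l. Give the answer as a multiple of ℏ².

Σ(L_z)² = 408 ℏ²

m_l ∈ {-8, -7, -6, -5, -4, -3, -2, -1, 0, 1, 2, 3, 4, 5, 6, 7, 8}.
Σ m_l² = l(l+1)(2l+1)/3 = 8·9·17/3 = 408.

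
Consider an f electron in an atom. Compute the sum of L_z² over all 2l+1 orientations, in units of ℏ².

Σ(L_z)² = 28 ℏ²

An f state has l = 3.
m_l ∈ {-3, -2, -1, 0, 1, 2, 3}.
Summing m² from −3 to 3: Σ m_l² = 28.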